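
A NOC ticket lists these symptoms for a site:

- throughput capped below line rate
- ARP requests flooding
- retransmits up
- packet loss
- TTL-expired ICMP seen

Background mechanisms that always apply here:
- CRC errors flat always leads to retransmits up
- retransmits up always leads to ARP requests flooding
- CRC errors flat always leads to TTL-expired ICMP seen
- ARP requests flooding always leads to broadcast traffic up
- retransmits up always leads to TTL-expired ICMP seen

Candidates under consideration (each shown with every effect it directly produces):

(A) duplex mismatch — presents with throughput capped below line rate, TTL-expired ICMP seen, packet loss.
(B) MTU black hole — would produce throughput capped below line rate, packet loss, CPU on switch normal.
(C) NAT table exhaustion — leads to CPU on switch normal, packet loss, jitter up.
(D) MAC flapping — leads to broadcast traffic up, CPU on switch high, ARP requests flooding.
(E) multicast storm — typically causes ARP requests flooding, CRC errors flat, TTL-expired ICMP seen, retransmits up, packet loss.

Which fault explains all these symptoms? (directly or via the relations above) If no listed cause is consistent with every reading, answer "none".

none

Checking each candidate against the observations:
(A) duplex mismatch — does not account for ARP requests flooding, retransmits up
(B) MTU black hole — does not account for ARP requests flooding, retransmits up, TTL-expired ICMP seen
(C) NAT table exhaustion — does not account for throughput capped below line rate, ARP requests flooding, retransmits up, TTL-expired ICMP seen
(D) MAC flapping — does not account for throughput capped below line rate, retransmits up, packet loss, TTL-expired ICMP seen
(E) multicast storm — throughput capped below line rate miss; ARP requests flooding match; retransmits up match; packet loss match; TTL-expired ICMP seen match
Every candidate fails on at least one observation.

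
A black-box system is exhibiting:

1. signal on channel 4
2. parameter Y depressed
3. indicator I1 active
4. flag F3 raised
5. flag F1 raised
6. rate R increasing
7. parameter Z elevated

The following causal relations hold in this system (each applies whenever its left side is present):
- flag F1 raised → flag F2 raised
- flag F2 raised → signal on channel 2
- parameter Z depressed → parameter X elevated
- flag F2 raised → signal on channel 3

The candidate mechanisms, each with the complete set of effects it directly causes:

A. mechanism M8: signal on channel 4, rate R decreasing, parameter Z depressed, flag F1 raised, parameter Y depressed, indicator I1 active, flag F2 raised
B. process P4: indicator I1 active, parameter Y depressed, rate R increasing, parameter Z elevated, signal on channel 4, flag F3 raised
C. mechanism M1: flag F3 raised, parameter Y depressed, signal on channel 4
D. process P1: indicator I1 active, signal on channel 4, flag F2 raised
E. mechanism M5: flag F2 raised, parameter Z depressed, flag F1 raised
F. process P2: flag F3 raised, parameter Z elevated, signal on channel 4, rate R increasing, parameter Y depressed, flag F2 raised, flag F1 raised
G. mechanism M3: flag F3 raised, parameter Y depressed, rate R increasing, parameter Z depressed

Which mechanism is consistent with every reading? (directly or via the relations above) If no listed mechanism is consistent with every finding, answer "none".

none

Per-candidate check:
(A) mechanism M8 — signal on channel 4 +; parameter Y depressed +; indicator I1 active +; flag F3 raised -; flag F1 raised +; rate R increasing -; parameter Z elevated -
(B) process P4 — does not account for flag F1 raised
(C) mechanism M1 — signal on channel 4 +; parameter Y depressed +; indicator I1 active -; flag F3 raised +; flag F1 raised -; rate R increasing -; parameter Z elevated -
(D) process P1 — does not account for parameter Y depressed, flag F3 raised, flag F1 raised, rate R increasing, parameter Z elevated
(E) mechanism M5 — signal on channel 4 -; parameter Y depressed -; indicator I1 active -; flag F3 raised -; flag F1 raised +; rate R increasing -; parameter Z elevated -
(F) process P2 — does not account for indicator I1 active
(G) mechanism M3 — signal on channel 4 -; parameter Y depressed +; indicator I1 active -; flag F3 raised +; flag F1 raised -; rate R increasing +; parameter Z elevated -
None of the listed candidates fits everything.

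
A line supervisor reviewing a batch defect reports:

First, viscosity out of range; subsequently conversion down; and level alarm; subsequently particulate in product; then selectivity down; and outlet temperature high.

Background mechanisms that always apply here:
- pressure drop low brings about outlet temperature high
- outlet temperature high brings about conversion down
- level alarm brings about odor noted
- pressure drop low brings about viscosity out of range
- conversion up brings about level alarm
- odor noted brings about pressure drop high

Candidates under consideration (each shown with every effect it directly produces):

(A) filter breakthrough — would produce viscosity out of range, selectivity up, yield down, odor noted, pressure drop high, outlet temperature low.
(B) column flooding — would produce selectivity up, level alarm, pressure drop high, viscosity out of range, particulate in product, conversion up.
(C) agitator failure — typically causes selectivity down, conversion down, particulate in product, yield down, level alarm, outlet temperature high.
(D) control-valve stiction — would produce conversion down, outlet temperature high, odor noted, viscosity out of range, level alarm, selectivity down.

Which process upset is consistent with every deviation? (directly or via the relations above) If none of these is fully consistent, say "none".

none

Checking each candidate against the observations:
(A) filter breakthrough — fails on conversion down, level alarm, particulate in product, selectivity down, outlet temperature high (predicts selectivity up, not selectivity down; predicts outlet temperature low, not outlet temperature high)
(B) column flooding — fails on conversion down, selectivity down, outlet temperature high (predicts conversion up, not conversion down; predicts selectivity up, not selectivity down)
(C) agitator failure — does not account for viscosity out of range
(D) control-valve stiction — does not account for particulate in product
Every candidate fails on at least one observation.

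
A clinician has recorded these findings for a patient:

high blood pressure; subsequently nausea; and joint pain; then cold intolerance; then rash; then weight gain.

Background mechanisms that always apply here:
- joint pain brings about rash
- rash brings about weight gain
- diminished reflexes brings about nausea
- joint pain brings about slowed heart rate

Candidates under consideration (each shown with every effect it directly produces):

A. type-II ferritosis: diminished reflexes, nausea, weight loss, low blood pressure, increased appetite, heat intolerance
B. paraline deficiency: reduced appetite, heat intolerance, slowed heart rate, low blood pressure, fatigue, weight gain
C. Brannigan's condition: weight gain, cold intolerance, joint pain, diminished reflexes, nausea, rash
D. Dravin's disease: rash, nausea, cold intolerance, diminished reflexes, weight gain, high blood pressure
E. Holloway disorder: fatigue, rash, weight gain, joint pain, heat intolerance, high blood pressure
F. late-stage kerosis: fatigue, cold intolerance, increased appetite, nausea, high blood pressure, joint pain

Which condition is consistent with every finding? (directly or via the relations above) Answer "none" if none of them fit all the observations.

F

Checking each candidate against the observations:
(A) type-II ferritosis — high blood pressure -; nausea +; joint pain -; cold intolerance -; rash -; weight gain -
(B) paraline deficiency — fails on high blood pressure, nausea, joint pain, cold intolerance, rash (predicts low blood pressure, not high blood pressure; predicts heat intolerance, not cold intolerance)
(C) Brannigan's condition — high blood pressure -; nausea +; joint pain +; cold intolerance +; rash +; weight gain +
(D) Dravin's disease — does not account for joint pain
(E) Holloway disorder — fails on nausea, cold intolerance (predicts heat intolerance, not cold intolerance)
(F) late-stage kerosis — high blood pressure +; nausea +; joint pain +; cold intolerance +; rash + (through joint pain → rash); weight gain + (through joint pain → rash → weight gain)
Only (F) is consistent with every observation.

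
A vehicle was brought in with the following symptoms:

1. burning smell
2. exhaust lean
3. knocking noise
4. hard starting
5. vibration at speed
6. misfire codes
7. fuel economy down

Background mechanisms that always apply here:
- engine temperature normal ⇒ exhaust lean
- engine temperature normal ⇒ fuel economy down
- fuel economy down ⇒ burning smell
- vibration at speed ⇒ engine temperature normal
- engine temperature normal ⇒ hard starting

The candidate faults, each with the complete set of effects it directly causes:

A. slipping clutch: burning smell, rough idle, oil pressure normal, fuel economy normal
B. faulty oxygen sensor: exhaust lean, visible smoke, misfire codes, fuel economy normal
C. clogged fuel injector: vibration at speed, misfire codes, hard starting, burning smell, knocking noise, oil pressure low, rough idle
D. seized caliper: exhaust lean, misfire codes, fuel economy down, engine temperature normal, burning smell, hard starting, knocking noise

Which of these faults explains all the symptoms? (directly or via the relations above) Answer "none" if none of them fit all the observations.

Checking each candidate against the observations:
(A) slipping clutch — burning smell match; exhaust lean miss; knocking noise miss; hard starting miss; vibration at speed miss; misfire codes miss; fuel economy down miss
(B) faulty oxygen sensor — fails on burning smell, knocking noise, hard starting, vibration at speed, fuel economy down (predicts fuel economy normal, not fuel economy down)
(C) clogged fuel injector — accounts for every observation (exhaust lean via vibration at speed → engine temperature normal → exhaust lean)
(D) seized caliper — does not account for vibration at speed
(C) alone accounts for all the evidence.

C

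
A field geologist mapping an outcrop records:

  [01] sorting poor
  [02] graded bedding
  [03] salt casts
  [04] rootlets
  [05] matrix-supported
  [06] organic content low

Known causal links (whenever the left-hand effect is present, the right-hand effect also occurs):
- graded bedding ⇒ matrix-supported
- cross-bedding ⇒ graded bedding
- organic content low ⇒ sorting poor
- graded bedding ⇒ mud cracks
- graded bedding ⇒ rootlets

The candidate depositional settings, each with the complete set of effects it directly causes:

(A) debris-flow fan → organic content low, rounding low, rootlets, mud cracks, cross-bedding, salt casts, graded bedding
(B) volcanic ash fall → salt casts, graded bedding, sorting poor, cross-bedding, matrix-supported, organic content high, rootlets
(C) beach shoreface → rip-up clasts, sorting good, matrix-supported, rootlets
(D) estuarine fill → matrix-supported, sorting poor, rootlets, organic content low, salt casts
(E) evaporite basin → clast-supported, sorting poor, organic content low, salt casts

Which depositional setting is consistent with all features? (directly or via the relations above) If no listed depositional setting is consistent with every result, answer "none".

For each candidate, compare predicted effects to what was observed:
(A) debris-flow fan — sorting poor ✓ (through organic content low → sorting poor); graded bedding ✓; salt casts ✓; rootlets ✓; matrix-supported ✓ (through graded bedding → matrix-supported); organic content low ✓
(B) volcanic ash fall — fails on organic content low (predicts organic content high, not organic content low)
(C) beach shoreface — sorting poor ✗; graded bedding ✗; salt casts ✗; rootlets ✓; matrix-supported ✓; organic content low ✗
(D) estuarine fill — sorting poor ✓; graded bedding ✗; salt casts ✓; rootlets ✓; matrix-supported ✓; organic content low ✓
(E) evaporite basin — fails on graded bedding, rootlets, matrix-supported (predicts clast-supported, not matrix-supported)
(A) is the only candidate with no mismatches.

A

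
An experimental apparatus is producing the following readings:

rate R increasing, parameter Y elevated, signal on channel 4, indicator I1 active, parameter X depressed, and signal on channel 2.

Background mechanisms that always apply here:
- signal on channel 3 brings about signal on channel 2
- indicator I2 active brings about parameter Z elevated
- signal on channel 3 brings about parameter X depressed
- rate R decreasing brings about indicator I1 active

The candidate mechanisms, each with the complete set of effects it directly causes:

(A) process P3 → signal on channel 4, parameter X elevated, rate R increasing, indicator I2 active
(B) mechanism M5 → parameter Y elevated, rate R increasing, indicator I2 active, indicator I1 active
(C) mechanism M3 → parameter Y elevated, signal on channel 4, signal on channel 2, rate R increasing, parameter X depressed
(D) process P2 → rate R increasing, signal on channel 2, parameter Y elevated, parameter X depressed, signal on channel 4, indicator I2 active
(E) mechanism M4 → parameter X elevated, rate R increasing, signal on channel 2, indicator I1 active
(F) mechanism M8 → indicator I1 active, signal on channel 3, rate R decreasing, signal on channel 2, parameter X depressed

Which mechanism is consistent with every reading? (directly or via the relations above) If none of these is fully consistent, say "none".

For each candidate, compare predicted effects to what was observed:
(A) process P3 — rate R increasing yes; parameter Y elevated NO; signal on channel 4 yes; indicator I1 active NO; parameter X depressed NO; signal on channel 2 NO
(B) mechanism M5 — rate R increasing yes; parameter Y elevated yes; signal on channel 4 NO; indicator I1 active yes; parameter X depressed NO; signal on channel 2 NO
(C) mechanism M3 — does not account for indicator I1 active
(D) process P2 — rate R increasing yes; parameter Y elevated yes; signal on channel 4 yes; indicator I1 active NO; parameter X depressed yes; signal on channel 2 yes
(E) mechanism M4 — rate R increasing yes; parameter Y elevated NO; signal on channel 4 NO; indicator I1 active yes; parameter X depressed NO; signal on channel 2 yes
(F) mechanism M8 — rate R increasing NO; parameter Y elevated NO; signal on channel 4 NO; indicator I1 active yes; parameter X depressed yes; signal on channel 2 yes
None of the listed candidates fits everything.

none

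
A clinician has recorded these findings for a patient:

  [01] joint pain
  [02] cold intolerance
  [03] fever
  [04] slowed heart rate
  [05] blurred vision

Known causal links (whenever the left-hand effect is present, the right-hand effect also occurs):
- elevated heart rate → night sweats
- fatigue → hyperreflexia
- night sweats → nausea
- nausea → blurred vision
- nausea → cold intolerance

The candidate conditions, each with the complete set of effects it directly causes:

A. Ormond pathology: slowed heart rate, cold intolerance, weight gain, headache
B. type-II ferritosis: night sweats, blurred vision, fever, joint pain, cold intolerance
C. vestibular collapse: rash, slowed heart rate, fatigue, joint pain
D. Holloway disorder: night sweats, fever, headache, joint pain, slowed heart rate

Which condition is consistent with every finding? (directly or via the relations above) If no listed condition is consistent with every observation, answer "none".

D

Checking each candidate against the observations:
(A) Ormond pathology — joint pain -; cold intolerance +; fever -; slowed heart rate +; blurred vision -
(B) type-II ferritosis — joint pain +; cold intolerance +; fever +; slowed heart rate -; blurred vision +
(C) vestibular collapse — joint pain +; cold intolerance -; fever -; slowed heart rate +; blurred vision -
(D) Holloway disorder — accounts for every observation (cold intolerance by night sweats → nausea → cold intolerance)
Only (D) is consistent with every observation.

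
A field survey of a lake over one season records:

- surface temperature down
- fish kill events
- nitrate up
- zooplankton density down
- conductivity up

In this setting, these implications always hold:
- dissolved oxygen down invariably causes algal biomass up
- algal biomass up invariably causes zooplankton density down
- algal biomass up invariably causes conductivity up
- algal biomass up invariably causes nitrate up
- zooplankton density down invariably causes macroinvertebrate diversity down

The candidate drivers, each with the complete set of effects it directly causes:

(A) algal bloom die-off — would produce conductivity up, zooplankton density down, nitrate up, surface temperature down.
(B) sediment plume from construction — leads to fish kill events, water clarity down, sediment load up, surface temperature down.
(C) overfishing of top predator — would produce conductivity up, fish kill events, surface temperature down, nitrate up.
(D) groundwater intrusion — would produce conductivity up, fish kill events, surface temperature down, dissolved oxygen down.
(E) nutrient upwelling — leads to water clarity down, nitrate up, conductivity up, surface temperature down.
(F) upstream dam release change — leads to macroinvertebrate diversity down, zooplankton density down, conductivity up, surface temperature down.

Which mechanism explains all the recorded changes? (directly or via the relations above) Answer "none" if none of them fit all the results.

D

Checking each candidate against the observations:
(A) algal bloom die-off — does not account for fish kill events
(B) sediment plume from construction — surface temperature down ✓; fish kill events ✓; nitrate up ✗; zooplankton density down ✗; conductivity up ✗
(C) overfishing of top predator — surface temperature down ✓; fish kill events ✓; nitrate up ✓; zooplankton density down ✗; conductivity up ✓
(D) groundwater intrusion — surface temperature down ✓; fish kill events ✓; nitrate up ✓ (via dissolved oxygen down → algal biomass up → nitrate up); zooplankton density down ✓ (via dissolved oxygen down → algal biomass up → zooplankton density down); conductivity up ✓
(E) nutrient upwelling — surface temperature down ✓; fish kill events ✗; nitrate up ✓; zooplankton density down ✗; conductivity up ✓
(F) upstream dam release change — surface temperature down ✓; fish kill events ✗; nitrate up ✗; zooplankton density down ✓; conductivity up ✓
(D) is the only candidate with no mismatches.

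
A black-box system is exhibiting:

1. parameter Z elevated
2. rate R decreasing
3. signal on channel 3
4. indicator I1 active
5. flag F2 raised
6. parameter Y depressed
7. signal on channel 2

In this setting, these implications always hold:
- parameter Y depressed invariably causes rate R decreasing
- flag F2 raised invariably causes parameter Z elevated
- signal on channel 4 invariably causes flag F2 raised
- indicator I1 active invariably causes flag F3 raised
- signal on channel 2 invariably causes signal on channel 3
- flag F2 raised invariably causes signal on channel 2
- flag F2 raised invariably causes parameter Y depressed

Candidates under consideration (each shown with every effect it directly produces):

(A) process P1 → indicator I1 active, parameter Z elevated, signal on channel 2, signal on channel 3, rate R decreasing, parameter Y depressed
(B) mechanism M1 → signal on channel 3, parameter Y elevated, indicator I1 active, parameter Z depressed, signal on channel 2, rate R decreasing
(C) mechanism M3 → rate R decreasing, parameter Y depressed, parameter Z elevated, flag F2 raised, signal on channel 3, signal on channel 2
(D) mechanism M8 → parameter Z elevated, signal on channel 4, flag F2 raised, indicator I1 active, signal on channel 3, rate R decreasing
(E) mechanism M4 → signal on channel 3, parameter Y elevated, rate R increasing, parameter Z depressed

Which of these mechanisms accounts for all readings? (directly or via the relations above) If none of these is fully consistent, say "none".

D

Per-candidate check:
(A) process P1 — does not account for flag F2 raised
(B) mechanism M1 — parameter Z elevated ✗; rate R decreasing ✓; signal on channel 3 ✓; indicator I1 active ✓; flag F2 raised ✗; parameter Y depressed ✗; signal on channel 2 ✓
(C) mechanism M3 — parameter Z elevated ✓; rate R decreasing ✓; signal on channel 3 ✓; indicator I1 active ✗; flag F2 raised ✓; parameter Y depressed ✓; signal on channel 2 ✓
(D) mechanism M8 — accounts for every observation (parameter Y depressed through flag F2 raised → parameter Y depressed)
(E) mechanism M4 — fails on parameter Z elevated, rate R decreasing, indicator I1 active, flag F2 raised, parameter Y depressed, signal on channel 2 (predicts parameter Z depressed, not parameter Z elevated; predicts rate R increasing, not rate R decreasing; predicts parameter Y elevated, not parameter Y depressed)
(D) alone accounts for all the evidence.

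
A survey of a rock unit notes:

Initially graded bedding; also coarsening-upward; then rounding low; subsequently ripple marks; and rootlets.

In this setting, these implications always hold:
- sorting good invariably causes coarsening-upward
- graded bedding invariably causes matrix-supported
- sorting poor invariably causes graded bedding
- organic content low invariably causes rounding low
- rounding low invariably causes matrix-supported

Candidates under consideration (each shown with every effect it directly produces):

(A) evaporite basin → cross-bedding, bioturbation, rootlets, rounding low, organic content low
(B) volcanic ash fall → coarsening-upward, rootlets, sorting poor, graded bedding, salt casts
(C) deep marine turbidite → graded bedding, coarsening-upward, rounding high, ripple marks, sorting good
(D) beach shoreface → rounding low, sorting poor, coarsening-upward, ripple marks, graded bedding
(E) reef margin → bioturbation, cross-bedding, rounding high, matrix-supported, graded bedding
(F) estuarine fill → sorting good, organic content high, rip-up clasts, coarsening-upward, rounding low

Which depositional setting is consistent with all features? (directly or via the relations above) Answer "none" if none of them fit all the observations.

none

For each candidate, compare predicted effects to what was observed:
(A) evaporite basin — graded bedding -; coarsening-upward -; rounding low +; ripple marks -; rootlets +
(B) volcanic ash fall — does not account for rounding low, ripple marks
(C) deep marine turbidite — graded bedding +; coarsening-upward +; rounding low -; ripple marks +; rootlets -
(D) beach shoreface — does not account for rootlets
(E) reef margin — fails on coarsening-upward, rounding low, ripple marks, rootlets (predicts rounding high, not rounding low)
(F) estuarine fill — graded bedding -; coarsening-upward +; rounding low +; ripple marks -; rootlets -
None of the listed candidates fits everything.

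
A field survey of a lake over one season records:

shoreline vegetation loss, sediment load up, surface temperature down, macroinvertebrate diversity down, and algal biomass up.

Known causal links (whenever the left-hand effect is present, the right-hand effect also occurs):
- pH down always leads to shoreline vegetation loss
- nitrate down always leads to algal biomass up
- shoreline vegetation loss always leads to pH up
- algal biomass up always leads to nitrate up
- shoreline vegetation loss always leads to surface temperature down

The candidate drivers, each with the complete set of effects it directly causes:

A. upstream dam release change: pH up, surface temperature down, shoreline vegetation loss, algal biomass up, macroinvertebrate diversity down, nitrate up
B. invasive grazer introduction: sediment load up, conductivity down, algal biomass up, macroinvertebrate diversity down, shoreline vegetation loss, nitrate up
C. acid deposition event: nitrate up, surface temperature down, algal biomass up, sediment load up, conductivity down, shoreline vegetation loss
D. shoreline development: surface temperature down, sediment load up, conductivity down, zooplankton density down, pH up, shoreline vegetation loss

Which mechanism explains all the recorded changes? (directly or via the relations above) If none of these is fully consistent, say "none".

B

Per-candidate check:
(A) upstream dam release change — does not account for sediment load up
(B) invasive grazer introduction — shoreline vegetation loss match; sediment load up match; surface temperature down match (by shoreline vegetation loss → surface temperature down); macroinvertebrate diversity down match; algal biomass up match
(C) acid deposition event — shoreline vegetation loss match; sediment load up match; surface temperature down match; macroinvertebrate diversity down miss; algal biomass up match
(D) shoreline development — shoreline vegetation loss match; sediment load up match; surface temperature down match; macroinvertebrate diversity down miss; algal biomass up miss
(B) is the only candidate with no mismatches.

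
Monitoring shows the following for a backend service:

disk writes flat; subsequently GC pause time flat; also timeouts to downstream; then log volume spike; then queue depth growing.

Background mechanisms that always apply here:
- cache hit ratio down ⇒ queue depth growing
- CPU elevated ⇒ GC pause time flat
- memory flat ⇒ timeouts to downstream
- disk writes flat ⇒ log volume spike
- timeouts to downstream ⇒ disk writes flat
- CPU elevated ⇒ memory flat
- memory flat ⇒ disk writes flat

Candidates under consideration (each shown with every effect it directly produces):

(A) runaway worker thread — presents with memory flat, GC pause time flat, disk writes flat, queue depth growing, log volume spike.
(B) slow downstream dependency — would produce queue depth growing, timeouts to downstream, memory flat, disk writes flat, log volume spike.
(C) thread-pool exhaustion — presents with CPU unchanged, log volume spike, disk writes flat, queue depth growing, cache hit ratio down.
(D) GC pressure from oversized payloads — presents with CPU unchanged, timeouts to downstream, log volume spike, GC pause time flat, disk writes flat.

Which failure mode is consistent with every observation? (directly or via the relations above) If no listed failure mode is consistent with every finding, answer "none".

Per-candidate check:
(A) runaway worker thread — accounts for every observation (timeouts to downstream through memory flat → timeouts to downstream)
(B) slow downstream dependency — disk writes flat ✓; GC pause time flat ✗; timeouts to downstream ✓; log volume spike ✓; queue depth growing ✓
(C) thread-pool exhaustion — does not account for GC pause time flat, timeouts to downstream
(D) GC pressure from oversized payloads — disk writes flat ✓; GC pause time flat ✓; timeouts to downstream ✓; log volume spike ✓; queue depth growing ✗
(A) alone accounts for all the evidence.

A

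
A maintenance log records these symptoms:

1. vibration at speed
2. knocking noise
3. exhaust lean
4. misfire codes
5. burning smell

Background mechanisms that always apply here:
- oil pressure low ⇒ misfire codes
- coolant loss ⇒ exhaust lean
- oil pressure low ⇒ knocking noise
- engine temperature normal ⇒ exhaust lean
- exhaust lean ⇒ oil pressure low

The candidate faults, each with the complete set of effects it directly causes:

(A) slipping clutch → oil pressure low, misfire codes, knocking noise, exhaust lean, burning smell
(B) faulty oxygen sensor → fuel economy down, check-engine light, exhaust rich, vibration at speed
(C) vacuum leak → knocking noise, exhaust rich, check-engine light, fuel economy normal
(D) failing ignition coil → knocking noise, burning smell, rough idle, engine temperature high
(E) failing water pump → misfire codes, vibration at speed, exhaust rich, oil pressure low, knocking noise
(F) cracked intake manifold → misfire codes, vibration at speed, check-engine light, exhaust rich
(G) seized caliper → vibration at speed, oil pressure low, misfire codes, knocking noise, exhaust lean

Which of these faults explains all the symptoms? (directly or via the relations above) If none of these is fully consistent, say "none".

none

For each candidate, compare predicted effects to what was observed:
(A) slipping clutch — vibration at speed -; knocking noise +; exhaust lean +; misfire codes +; burning smell +
(B) faulty oxygen sensor — vibration at speed +; knocking noise -; exhaust lean -; misfire codes -; burning smell -
(C) vacuum leak — fails on vibration at speed, exhaust lean, misfire codes, burning smell (predicts exhaust rich, not exhaust lean)
(D) failing ignition coil — vibration at speed -; knocking noise +; exhaust lean -; misfire codes -; burning smell +
(E) failing water pump — vibration at speed +; knocking noise +; exhaust lean -; misfire codes +; burning smell -
(F) cracked intake manifold — fails on knocking noise, exhaust lean, burning smell (predicts exhaust rich, not exhaust lean)
(G) seized caliper — vibration at speed +; knocking noise +; exhaust lean +; misfire codes +; burning smell -
Every candidate fails on at least one observation.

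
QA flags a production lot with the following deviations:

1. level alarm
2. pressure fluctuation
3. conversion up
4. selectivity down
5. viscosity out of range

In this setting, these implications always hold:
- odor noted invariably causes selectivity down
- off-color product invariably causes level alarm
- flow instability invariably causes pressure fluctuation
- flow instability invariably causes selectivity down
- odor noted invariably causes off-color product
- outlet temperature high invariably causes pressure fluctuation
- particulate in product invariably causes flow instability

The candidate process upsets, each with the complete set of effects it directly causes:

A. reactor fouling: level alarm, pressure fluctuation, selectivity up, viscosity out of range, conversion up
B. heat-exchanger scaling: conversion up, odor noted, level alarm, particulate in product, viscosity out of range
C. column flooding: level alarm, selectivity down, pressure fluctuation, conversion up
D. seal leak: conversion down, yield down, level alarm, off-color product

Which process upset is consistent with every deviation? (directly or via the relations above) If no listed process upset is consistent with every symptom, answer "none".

B

Per-candidate check:
(A) reactor fouling — level alarm ✓; pressure fluctuation ✓; conversion up ✓; selectivity down ✗; viscosity out of range ✓
(B) heat-exchanger scaling — level alarm ✓; pressure fluctuation ✓ (through particulate in product → flow instability → pressure fluctuation); conversion up ✓; selectivity down ✓ (through odor noted → selectivity down); viscosity out of range ✓
(C) column flooding — level alarm ✓; pressure fluctuation ✓; conversion up ✓; selectivity down ✓; viscosity out of range ✗
(D) seal leak — level alarm ✓; pressure fluctuation ✗; conversion up ✗; selectivity down ✗; viscosity out of range ✗
Only (B) is consistent with every observation.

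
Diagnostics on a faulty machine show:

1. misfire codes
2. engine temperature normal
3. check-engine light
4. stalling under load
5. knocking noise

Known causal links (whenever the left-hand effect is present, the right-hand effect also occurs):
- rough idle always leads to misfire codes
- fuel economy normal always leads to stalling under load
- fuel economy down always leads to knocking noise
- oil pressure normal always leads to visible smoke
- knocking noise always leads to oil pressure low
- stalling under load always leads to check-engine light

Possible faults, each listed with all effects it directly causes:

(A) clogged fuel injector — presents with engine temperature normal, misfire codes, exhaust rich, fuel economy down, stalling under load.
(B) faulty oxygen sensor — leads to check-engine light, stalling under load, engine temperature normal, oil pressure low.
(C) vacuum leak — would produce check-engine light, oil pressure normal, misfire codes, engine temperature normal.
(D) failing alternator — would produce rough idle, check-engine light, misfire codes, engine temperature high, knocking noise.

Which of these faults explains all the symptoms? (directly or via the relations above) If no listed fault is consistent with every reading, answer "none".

A

Checking each candidate against the observations:
(A) clogged fuel injector — misfire codes yes; engine temperature normal yes; check-engine light yes (via stalling under load → check-engine light); stalling under load yes; knocking noise yes (via fuel economy down → knocking noise)
(B) faulty oxygen sensor — does not account for misfire codes, knocking noise
(C) vacuum leak — does not account for stalling under load, knocking noise
(D) failing alternator — fails on engine temperature normal, stalling under load (predicts engine temperature high, not engine temperature normal)
Only (A) is consistent with every observation.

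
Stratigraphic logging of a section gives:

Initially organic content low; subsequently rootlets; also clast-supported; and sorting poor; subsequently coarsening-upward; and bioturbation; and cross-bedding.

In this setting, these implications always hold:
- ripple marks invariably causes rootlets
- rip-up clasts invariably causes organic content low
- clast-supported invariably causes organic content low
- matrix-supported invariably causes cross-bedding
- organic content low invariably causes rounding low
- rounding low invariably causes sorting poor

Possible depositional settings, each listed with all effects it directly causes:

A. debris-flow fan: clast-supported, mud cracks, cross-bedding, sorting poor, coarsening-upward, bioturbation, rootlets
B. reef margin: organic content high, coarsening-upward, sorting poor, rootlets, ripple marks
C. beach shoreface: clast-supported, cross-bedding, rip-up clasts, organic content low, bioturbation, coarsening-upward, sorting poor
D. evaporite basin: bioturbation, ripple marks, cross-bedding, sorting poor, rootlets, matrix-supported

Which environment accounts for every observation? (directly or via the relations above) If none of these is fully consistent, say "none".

A

For each candidate, compare predicted effects to what was observed:
(A) debris-flow fan — accounts for every observation (organic content low via clast-supported → organic content low)
(B) reef margin — fails on organic content low, clast-supported, bioturbation, cross-bedding (predicts organic content high, not organic content low)
(C) beach shoreface — organic content low +; rootlets -; clast-supported +; sorting poor +; coarsening-upward +; bioturbation +; cross-bedding +
(D) evaporite basin — fails on organic content low, clast-supported, coarsening-upward (predicts matrix-supported, not clast-supported)
Only (A) is consistent with every observation.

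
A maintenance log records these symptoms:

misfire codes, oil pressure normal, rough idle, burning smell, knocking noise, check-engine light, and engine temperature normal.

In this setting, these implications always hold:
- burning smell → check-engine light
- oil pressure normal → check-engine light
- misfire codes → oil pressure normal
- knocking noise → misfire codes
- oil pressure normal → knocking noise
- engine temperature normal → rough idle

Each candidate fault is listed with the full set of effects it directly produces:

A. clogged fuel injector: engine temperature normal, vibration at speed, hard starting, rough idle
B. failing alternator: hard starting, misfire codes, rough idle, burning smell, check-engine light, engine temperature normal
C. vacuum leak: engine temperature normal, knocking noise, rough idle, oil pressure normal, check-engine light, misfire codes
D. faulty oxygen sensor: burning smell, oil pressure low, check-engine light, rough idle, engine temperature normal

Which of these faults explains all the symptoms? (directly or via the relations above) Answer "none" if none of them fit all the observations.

B

Checking each candidate against the observations:
(A) clogged fuel injector — misfire codes miss; oil pressure normal miss; rough idle match; burning smell miss; knocking noise miss; check-engine light miss; engine temperature normal match
(B) failing alternator — misfire codes match; oil pressure normal match (through misfire codes → oil pressure normal); rough idle match; burning smell match; knocking noise match (through misfire codes → oil pressure normal → knocking noise); check-engine light match; engine temperature normal match
(C) vacuum leak — misfire codes match; oil pressure normal match; rough idle match; burning smell miss; knocking noise match; check-engine light match; engine temperature normal match
(D) faulty oxygen sensor — misfire codes miss; oil pressure normal miss; rough idle match; burning smell match; knocking noise miss; check-engine light match; engine temperature normal match
(B) is the only candidate with no mismatches.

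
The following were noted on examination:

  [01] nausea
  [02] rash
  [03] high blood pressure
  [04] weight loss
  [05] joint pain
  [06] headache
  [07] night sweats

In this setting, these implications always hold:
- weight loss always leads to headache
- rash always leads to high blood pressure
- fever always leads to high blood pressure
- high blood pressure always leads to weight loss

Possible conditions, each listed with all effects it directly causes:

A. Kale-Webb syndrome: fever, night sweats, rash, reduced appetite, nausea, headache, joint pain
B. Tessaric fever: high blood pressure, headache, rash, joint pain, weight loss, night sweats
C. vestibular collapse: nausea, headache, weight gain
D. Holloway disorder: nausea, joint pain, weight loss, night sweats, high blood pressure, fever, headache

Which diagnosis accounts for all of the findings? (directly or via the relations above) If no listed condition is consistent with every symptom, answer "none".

Per-candidate check:
(A) Kale-Webb syndrome — accounts for every observation (high blood pressure by fever → high blood pressure)
(B) Tessaric fever — nausea NO; rash yes; high blood pressure yes; weight loss yes; joint pain yes; headache yes; night sweats yes
(C) vestibular collapse — nausea yes; rash NO; high blood pressure NO; weight loss NO; joint pain NO; headache yes; night sweats NO
(D) Holloway disorder — nausea yes; rash NO; high blood pressure yes; weight loss yes; joint pain yes; headache yes; night sweats yes
Only (A) is consistent with every observation.

A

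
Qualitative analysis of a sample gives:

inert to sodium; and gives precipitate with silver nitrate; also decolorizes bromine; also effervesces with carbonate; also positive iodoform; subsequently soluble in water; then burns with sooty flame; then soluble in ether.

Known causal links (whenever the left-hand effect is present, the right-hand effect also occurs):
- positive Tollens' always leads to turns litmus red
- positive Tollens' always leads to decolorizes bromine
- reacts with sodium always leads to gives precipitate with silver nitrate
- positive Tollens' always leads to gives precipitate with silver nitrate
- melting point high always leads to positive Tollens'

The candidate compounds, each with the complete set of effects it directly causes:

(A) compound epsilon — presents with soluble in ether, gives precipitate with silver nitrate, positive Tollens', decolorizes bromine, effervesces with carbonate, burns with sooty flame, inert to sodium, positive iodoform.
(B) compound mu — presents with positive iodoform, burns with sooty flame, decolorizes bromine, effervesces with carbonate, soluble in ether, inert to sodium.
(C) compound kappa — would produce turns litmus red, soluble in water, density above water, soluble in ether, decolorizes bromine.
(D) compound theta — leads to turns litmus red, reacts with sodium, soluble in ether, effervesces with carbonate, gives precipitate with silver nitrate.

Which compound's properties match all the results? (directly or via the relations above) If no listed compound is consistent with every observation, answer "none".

Testing each hypothesis:
(A) compound epsilon — does not account for soluble in water
(B) compound mu — inert to sodium match; gives precipitate with silver nitrate miss; decolorizes bromine match; effervesces with carbonate match; positive iodoform match; soluble in water miss; burns with sooty flame match; soluble in ether match
(C) compound kappa — does not account for inert to sodium, gives precipitate with silver nitrate, effervesces with carbonate, positive iodoform, burns with sooty flame
(D) compound theta — fails on inert to sodium, decolorizes bromine, positive iodoform, soluble in water, burns with sooty flame (predicts reacts with sodium, not inert to sodium)
Every candidate fails on at least one observation.

none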